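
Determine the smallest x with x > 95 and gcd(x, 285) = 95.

285 = 95·3. Any x with gcd(x, 285) = 95 is a multiple of 95, say 95s, with s coprime to 3.
Need s > 95/95, so s ≥ 2. First s ≥ 2 with gcd(s, 3) = 1 is s = 2. Thus x = 95·2 = 190.

190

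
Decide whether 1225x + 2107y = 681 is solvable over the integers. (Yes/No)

No

By Bézout, 1225x + 2107y = 681 has integer solutions iff gcd(1225, 2107) | 681.
Euclid: 2107 = 1·1225 + 882; 1225 = 1·882 + 343; 882 = 2·343 + 196; 343 = 1·196 + 147; 196 = 1·147 + 49; 147 = 3·49 + 0. gcd = 49; 681 mod 49 = 44. No.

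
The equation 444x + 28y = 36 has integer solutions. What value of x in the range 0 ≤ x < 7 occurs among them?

Euclid: 444 = 15·28 + 24; 28 = 1·24 + 4; 24 = 6·4 + 0 → gcd = 4; 36 = 4·9.
Back-substitution yields 444·(-1) + 28·(16) = 4, so one solution is x = -1·9 = -9, y = 16·9 = 144.
Solutions in x differ by 28/4 = 7; the one in [0, 7) is -9 mod 7 = 5.

5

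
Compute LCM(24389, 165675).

gcd first: 165675 = 6·24389 + 19341; 24389 = 1·19341 + 5048; 19341 = 3·5048 + 4197; 5048 = 1·4197 + 851; 4197 = 4·851 + 793; 851 = 1·793 + 58; 793 = 13·58 + 39; 58 = 1·39 + 19; 39 = 2·19 + 1; 19 = 19·1 + 0 → gcd = 1
lcm = 24389·165675/gcd = 4040647575/1 = 4040647575

4040647575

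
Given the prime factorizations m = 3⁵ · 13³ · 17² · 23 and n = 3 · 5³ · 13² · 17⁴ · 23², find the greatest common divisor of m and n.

3370029

min exponent per shared prime: 3 · 13² · 17² · 23 = 3370029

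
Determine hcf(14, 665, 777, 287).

gcd(14, 665): 665 = 47·14 + 7; 14 = 2·7 + 0 → 7
gcd(7, 777): 777 = 111·7 + 0 → 7
gcd(7, 287): 287 = 41·7 + 0 → 7

7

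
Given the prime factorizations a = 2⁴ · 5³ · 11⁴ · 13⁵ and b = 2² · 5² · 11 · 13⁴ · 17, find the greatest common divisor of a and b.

31417100

min exponent per shared prime: 2² · 5² · 11 · 13⁴ = 31417100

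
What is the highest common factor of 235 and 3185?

235 = 5 · 47
3185 = 5 · 7² · 13
Common: 5 = 5

5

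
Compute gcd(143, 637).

Euclid: 637 = 4·143 + 65; 143 = 2·65 + 13; 65 = 5·13 + 0. Last nonzero remainder: 13.

13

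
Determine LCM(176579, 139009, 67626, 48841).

176579 = 13 · 17² · 47; 139009 = 13 · 17² · 37; 67626 = 2 · 3² · 13 · 17²; 48841 = 13² · 17²
lcm takes max exponent of each prime: 2 · 3² · 13² · 17² · 37 · 47 = 1528820982

1528820982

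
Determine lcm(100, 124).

3100

100 = 2² · 5²; 124 = 2² · 31
max exponents: 2² · 5² · 31 = 3100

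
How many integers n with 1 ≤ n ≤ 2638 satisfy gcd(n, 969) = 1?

1569

Prime factors of 969: 3, 17, 19. Count integers ≤ 2638 divisible by none of them.
By inclusion–exclusion: 2638 − ⌊2638/3⌋ − ⌊2638/17⌋ − ⌊2638/19⌋ + ⌊2638/51⌋ + ⌊2638/57⌋ + ⌊2638/323⌋ − ⌊2638/969⌋ = 1569.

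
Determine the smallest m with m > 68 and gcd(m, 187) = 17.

85

gcd(m, 187) = 17 forces 17 | m; write m = 17s. Then gcd(17s, 17·11) = 17·gcd(s, 11), so need gcd(s, 11) = 1.
17s > 68 gives s ≥ 5. The least s ≥ 5 coprime to 11 is 5, so m = 17·5 = 85.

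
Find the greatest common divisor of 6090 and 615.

Euclid: 6090 = 9·615 + 555; 615 = 1·555 + 60; 555 = 9·60 + 15; 60 = 4·15 + 0. Last nonzero remainder: 15.

15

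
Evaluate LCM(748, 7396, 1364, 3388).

3301345124

748 = 2² · 11 · 17; 7396 = 2² · 43²; 1364 = 2² · 11 · 31; 3388 = 2² · 7 · 11²
lcm takes max exponent of each prime: 2² · 7 · 11² · 17 · 31 · 43² = 3301345124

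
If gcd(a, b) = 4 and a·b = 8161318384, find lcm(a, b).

2040329596

gcd·lcm = product, so lcm = 8161318384/4 = 2040329596.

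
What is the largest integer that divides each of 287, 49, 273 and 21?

7

gcd(287, 49): 287 = 5·49 + 42; 49 = 1·42 + 7; 42 = 6·7 + 0 → 7
gcd(7, 273): 273 = 39·7 + 0 → 7
gcd(7, 21): 21 = 3·7 + 0 → 7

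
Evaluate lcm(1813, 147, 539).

59829

1813 = 7² · 37; 147 = 3 · 7²; 539 = 7² · 11
lcm takes max exponent of each prime: 3 · 7² · 11 · 37 = 59829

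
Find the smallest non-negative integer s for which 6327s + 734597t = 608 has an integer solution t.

Reduce mod 734597: 6327s ≡ 608 (mod 734597). With g = gcd(6327, 734597) = 19 dividing 608, divide through: 333s ≡ 32 (mod 38663).
Since gcd(333, 38663) = 1, s ≡ 32·(333)⁻¹ ≡ 31929 (mod 38663). Smallest non-negative: 31929.

31929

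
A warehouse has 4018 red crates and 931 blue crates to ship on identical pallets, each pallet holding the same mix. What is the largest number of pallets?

4018 = 2 · 7² · 41
931 = 7² · 19
Common: 7² = 49

49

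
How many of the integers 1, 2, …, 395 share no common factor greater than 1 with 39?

39 = 3·13. Inclusion–exclusion on these primes:
395 − ⌊395/3⌋ − ⌊395/13⌋ + ⌊395/39⌋ = 244

244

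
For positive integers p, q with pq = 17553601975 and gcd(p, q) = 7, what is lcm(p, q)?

2507657425

Since gcd(p,q)·lcm(p,q) = pq, lcm = 17553601975/7 = 2507657425.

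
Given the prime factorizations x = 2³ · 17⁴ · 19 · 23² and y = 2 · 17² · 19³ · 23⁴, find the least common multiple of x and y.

1282501316034392

max exponent per prime: 2³ · 17⁴ · 19³ · 23⁴ = 1282501316034392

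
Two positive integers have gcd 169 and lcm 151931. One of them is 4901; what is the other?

Using pq = gcd(p,q)·lcm(p,q) = 169·151931 = 25676339, we get q = 25676339/4901 = 5239.

5239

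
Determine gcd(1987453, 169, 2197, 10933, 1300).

13

gcd(1987453, 169): 1987453 = 11760·169 + 13; 169 = 13·13 + 0 → 13
gcd(13, 2197): 2197 = 169·13 + 0 → 13
gcd(13, 10933): 10933 = 841·13 + 0 → 13
gcd(13, 1300): 1300 = 100·13 + 0 → 13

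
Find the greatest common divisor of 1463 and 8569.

1463 = 7 · 11 · 19
8569 = 11 · 19 · 41
Common: 11 · 19 = 209

209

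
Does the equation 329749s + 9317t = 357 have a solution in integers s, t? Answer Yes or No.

Yes

gcd(329749, 9317): 329749 = 35·9317 + 3654; 9317 = 2·3654 + 2009; 3654 = 1·2009 + 1645; 2009 = 1·1645 + 364; 1645 = 4·364 + 189; 364 = 1·189 + 175; 189 = 1·175 + 14; 175 = 12·14 + 7; 14 = 2·7 + 0 → 7
7 divides 357, so a solution exists.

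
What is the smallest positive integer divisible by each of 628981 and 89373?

56213918913

628981 = 23² · 29 · 41; 89373 = 3 · 31³
max exponents: 3 · 23² · 29 · 31³ · 41 = 56213918913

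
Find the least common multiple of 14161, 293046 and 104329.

14161 = 7² · 17²; 293046 = 2 · 3 · 13² · 17²; 104329 = 17² · 19²
lcm takes max exponent of each prime: 2 · 3 · 7² · 13² · 17² · 19² = 5183690694

5183690694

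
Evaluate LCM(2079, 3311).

89397

2079 = 3³ · 7 · 11; 3311 = 7 · 11 · 43
max exponents: 3³ · 7 · 11 · 43 = 89397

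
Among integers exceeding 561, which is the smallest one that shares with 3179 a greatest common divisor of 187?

3179 = 187·17. Any a with gcd(a, 3179) = 187 is a multiple of 187, say 187s, with s coprime to 17.
Need s > 561/187, so s ≥ 4. First s ≥ 4 with gcd(s, 17) = 1 is s = 4. Thus a = 187·4 = 748.

748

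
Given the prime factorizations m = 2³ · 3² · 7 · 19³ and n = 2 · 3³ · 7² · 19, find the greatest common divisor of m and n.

min exponent per shared prime: 2 · 3² · 7 · 19 = 2394

2394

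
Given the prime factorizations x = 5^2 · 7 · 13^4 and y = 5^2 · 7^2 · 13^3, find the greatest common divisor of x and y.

384475

min exponent per shared prime: 5^2 · 7 · 13^3 = 384475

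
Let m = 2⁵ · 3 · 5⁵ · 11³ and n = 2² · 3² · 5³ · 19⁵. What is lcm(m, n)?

2966118992100000

max exponent per prime: 2⁵ · 3² · 5⁵ · 11³ · 19⁵ = 2966118992100000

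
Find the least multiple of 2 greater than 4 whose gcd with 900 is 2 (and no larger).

gcd(x, 900) = 2 forces 2 | x; write x = 2s. Then gcd(2s, 2·450) = 2·gcd(s, 450), so need gcd(s, 450) = 1.
2s > 4 gives s ≥ 3. The least s ≥ 3 coprime to 450 is 7, so x = 2·7 = 14.

14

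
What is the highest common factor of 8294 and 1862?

2

Euclid: 8294 = 4·1862 + 846; 1862 = 2·846 + 170; 846 = 4·170 + 166; 170 = 1·166 + 4; 166 = 41·4 + 2; 4 = 2·2 + 0. Last nonzero remainder: 2.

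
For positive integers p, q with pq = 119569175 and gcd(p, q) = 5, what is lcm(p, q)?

23913835

For any two positive integers, gcd × lcm equals their product. Hence lcm = 119569175 / 5 = 23913835.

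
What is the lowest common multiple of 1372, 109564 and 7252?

1372 = 2² · 7³; 109564 = 2² · 7² · 13 · 43; 7252 = 2² · 7² · 37
lcm takes max exponent of each prime: 2² · 7³ · 13 · 37 · 43 = 28377076

28377076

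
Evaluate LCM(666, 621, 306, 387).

666 = 2 · 3² · 37; 621 = 3³ · 23; 306 = 2 · 3² · 17; 387 = 3² · 43
lcm takes max exponent of each prime: 2 · 3³ · 17 · 23 · 37 · 43 = 33592374

33592374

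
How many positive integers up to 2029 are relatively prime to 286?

286 = 2·11·13. Inclusion–exclusion on these primes:
2029 − ⌊2029/2⌋ − ⌊2029/11⌋ − ⌊2029/13⌋ + ⌊2029/22⌋ + ⌊2029/26⌋ + ⌊2029/143⌋ − ⌊2029/286⌋ = 852

852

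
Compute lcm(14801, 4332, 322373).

158607516

14801 = 19² · 41; 4332 = 2² · 3 · 19²; 322373 = 19³ · 47
lcm takes max exponent of each prime: 2² · 3 · 19³ · 41 · 47 = 158607516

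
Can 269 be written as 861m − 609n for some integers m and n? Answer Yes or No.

No

gcd(861, 609): 861 = 1·609 + 252; 609 = 2·252 + 105; 252 = 2·105 + 42; 105 = 2·42 + 21; 42 = 2·21 + 0 → 21
21 does not divide 269, so a solution does not exist.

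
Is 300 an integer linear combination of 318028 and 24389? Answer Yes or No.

Yes

By Bézout, 318028m − 24389n = 300 has integer solutions iff gcd(318028, 24389) | 300.
Euclid: 318028 = 13·24389 + 971; 24389 = 25·971 + 114; 971 = 8·114 + 59; 114 = 1·59 + 55; 59 = 1·55 + 4; 55 = 13·4 + 3; 4 = 1·3 + 1; 3 = 3·1 + 0. gcd = 1; 300 mod 1 = 0. Yes.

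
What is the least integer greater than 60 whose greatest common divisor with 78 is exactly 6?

78 = 6·13. Any x with gcd(x, 78) = 6 is a multiple of 6, say 6s, with s coprime to 13.
Need s > 60/6, so s ≥ 11. First s ≥ 11 with gcd(s, 13) = 1 is s = 11. Thus x = 6·11 = 66.

66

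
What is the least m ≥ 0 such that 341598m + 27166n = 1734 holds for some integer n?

Euclid: 341598 = 12·27166 + 15606; 27166 = 1·15606 + 11560; 15606 = 1·11560 + 4046; 11560 = 2·4046 + 3468; 4046 = 1·3468 + 578; 3468 = 6·578 + 0 → gcd = 578; 1734 = 578·3.
Back-substitution yields 341598·(7) + 27166·(-88) = 578, so one solution is m = 7·3 = 21, n = -88·3 = -264.
Solutions in m differ by 27166/578 = 47; the one in [0, 47) is 21 mod 47 = 21.

21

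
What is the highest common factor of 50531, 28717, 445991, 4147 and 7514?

50531 = 13³ · 23; 28717 = 13 · 47²; 445991 = 7 · 13³ · 29; 4147 = 11 · 13 · 29; 7514 = 2 · 13 · 17²
gcd takes min exponent of each prime: 13 = 13

13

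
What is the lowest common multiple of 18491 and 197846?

332579126

18491 = 11 · 41²; 197846 = 2 · 11 · 17 · 23²
max exponents: 2 · 11 · 17 · 23² · 41² = 332579126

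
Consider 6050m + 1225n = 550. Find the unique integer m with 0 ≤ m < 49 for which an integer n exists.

Reduce mod 1225: 6050m ≡ 550 (mod 1225). With g = gcd(6050, 1225) = 25 dividing 550, divide through: 242m ≡ 22 (mod 49).
Since gcd(242, 49) = 1, m ≡ 22·(242)⁻¹ ≡ 9 (mod 49). Smallest non-negative: 9.

9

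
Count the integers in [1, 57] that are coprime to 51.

Prime factors of 51: 3, 17. Count integers ≤ 57 divisible by none of them.
By inclusion–exclusion: 57 − ⌊57/3⌋ − ⌊57/17⌋ + ⌊57/51⌋ = 36.

36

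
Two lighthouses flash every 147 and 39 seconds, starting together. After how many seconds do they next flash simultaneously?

1911

gcd first: 147 = 3·39 + 30; 39 = 1·30 + 9; 30 = 3·9 + 3; 9 = 3·3 + 0 → gcd = 3
lcm = 147·39/gcd = 5733/3 = 1911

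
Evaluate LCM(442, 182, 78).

442 = 2 · 13 · 17; 182 = 2 · 7 · 13; 78 = 2 · 3 · 13
lcm takes max exponent of each prime: 2 · 3 · 7 · 13 · 17 = 9282

9282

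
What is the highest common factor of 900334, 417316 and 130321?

361

gcd(900334, 417316): 900334 = 2·417316 + 65702; 417316 = 6·65702 + 23104; 65702 = 2·23104 + 19494; 23104 = 1·19494 + 3610; 19494 = 5·3610 + 1444; 3610 = 2·1444 + 722; 1444 = 2·722 + 0 → 722
gcd(722, 130321): 130321 = 180·722 + 361; 722 = 2·361 + 0 → 361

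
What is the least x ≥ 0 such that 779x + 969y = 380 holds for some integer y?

Euclid: 969 = 1·779 + 190; 779 = 4·190 + 19; 190 = 10·19 + 0 → gcd = 19; 380 = 19·20.
Back-substitution yields 779·(5) + 969·(-4) = 19, so one solution is x = 5·20 = 100, y = -4·20 = -80.
Solutions in x differ by 969/19 = 51; the one in [0, 51) is 100 mod 51 = 49.

49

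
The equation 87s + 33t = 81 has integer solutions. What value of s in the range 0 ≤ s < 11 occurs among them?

7

gcd(87, 33) = 3 (Euclid: 87 = 2·33 + 21; 33 = 1·21 + 12; 21 = 1·12 + 9; 12 = 1·9 + 3; 9 = 3·3 + 0), and 3 | 81.
Extended Euclid: 87·(-3) + 33·(8) = 3. Scale by 27: s₀ = -81.
General solution s = s₀ + 11k; reducing mod 11 gives s = 7 (and t = -16).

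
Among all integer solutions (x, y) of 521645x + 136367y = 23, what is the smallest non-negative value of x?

Euclid: 521645 = 3·136367 + 112544; 136367 = 1·112544 + 23823; 112544 = 4·23823 + 17252; 23823 = 1·17252 + 6571; 17252 = 2·6571 + 4110; 6571 = 1·4110 + 2461; 4110 = 1·2461 + 1649; 2461 = 1·1649 + 812; 1649 = 2·812 + 25; 812 = 32·25 + 12; 25 = 2·12 + 1; 12 = 12·1 + 0 → gcd = 1; 23 = 1·23.
Back-substitution yields 521645·(10916) + 136367·(-41757) = 1, so one solution is x = 10916·23 = 251068, y = -41757·23 = -960411.
Solutions in x differ by 136367/1 = 136367; the one in [0, 136367) is 251068 mod 136367 = 114701.

114701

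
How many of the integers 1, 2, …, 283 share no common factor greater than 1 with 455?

181

455 = 5·7·13. Inclusion–exclusion on these primes:
283 − ⌊283/5⌋ − ⌊283/7⌋ − ⌊283/13⌋ + ⌊283/35⌋ + ⌊283/65⌋ + ⌊283/91⌋ − ⌊283/455⌋ = 181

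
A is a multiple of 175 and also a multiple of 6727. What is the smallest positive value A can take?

gcd first: 6727 = 38·175 + 77; 175 = 2·77 + 21; 77 = 3·21 + 14; 21 = 1·14 + 7; 14 = 2·7 + 0 → gcd = 7
lcm = 175·6727/gcd = 1177225/7 = 168175

168175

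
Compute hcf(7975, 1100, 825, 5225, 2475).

275

gcd(7975, 1100): 7975 = 7·1100 + 275; 1100 = 4·275 + 0 → 275
gcd(275, 825): 825 = 3·275 + 0 → 275
gcd(275, 5225): 5225 = 19·275 + 0 → 275
gcd(275, 2475): 2475 = 9·275 + 0 → 275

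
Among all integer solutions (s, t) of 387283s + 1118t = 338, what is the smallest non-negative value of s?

72

Euclid: 387283 = 346·1118 + 455; 1118 = 2·455 + 208; 455 = 2·208 + 39; 208 = 5·39 + 13; 39 = 3·13 + 0 → gcd = 13; 338 = 13·26.
Back-substitution yields 387283·(-27) + 1118·(9353) = 13, so one solution is s = -27·26 = -702, t = 9353·26 = 243178.
Solutions in s differ by 1118/13 = 86; the one in [0, 86) is -702 mod 86 = 72.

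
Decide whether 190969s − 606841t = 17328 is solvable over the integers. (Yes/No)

gcd(190969, 606841): 606841 = 3·190969 + 33934; 190969 = 5·33934 + 21299; 33934 = 1·21299 + 12635; 21299 = 1·12635 + 8664; 12635 = 1·8664 + 3971; 8664 = 2·3971 + 722; 3971 = 5·722 + 361; 722 = 2·361 + 0 → 361
361 divides 17328, so a solution exists.

Yes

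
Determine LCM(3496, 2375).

437000

gcd first: 3496 = 1·2375 + 1121; 2375 = 2·1121 + 133; 1121 = 8·133 + 57; 133 = 2·57 + 19; 57 = 3·19 + 0 → gcd = 19
lcm = 3496·2375/gcd = 8303000/19 = 437000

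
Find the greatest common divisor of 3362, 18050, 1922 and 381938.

gcd(3362, 18050): 18050 = 5·3362 + 1240; 3362 = 2·1240 + 882; 1240 = 1·882 + 358; 882 = 2·358 + 166; 358 = 2·166 + 26; 166 = 6·26 + 10; 26 = 2·10 + 6; 10 = 1·6 + 4; 6 = 1·4 + 2; 4 = 2·2 + 0 → 2
gcd(2, 1922): 1922 = 961·2 + 0 → 2
gcd(2, 381938): 381938 = 190969·2 + 0 → 2

2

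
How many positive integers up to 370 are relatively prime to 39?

228

39 = 3·13. Inclusion–exclusion on these primes:
370 − ⌊370/3⌋ − ⌊370/13⌋ + ⌊370/39⌋ = 228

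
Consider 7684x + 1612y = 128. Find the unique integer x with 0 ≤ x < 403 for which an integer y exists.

154

gcd(7684, 1612) = 4 (Euclid: 7684 = 4·1612 + 1236; 1612 = 1·1236 + 376; 1236 = 3·376 + 108; 376 = 3·108 + 52; 108 = 2·52 + 4; 52 = 13·4 + 0), and 4 | 128.
Extended Euclid: 7684·(30) + 1612·(-143) = 4. Scale by 32: x₀ = 960.
General solution x = x₀ + 403t; reducing mod 403 gives x = 154 (and y = -734).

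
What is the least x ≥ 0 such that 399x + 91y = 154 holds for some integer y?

Euclid: 399 = 4·91 + 35; 91 = 2·35 + 21; 35 = 1·21 + 14; 21 = 1·14 + 7; 14 = 2·7 + 0 → gcd = 7; 154 = 7·22.
Back-substitution yields 399·(-5) + 91·(22) = 7, so one solution is x = -5·22 = -110, y = 22·22 = 484.
Solutions in x differ by 91/7 = 13; the one in [0, 13) is -110 mod 13 = 7.

7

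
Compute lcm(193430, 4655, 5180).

193430 = 2 · 5 · 23 · 29²; 4655 = 5 · 7² · 19; 5180 = 2² · 5 · 7 · 37
lcm takes max exponent of each prime: 2² · 5 · 7² · 19 · 23 · 29² · 37 = 13326166420

13326166420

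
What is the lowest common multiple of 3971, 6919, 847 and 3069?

53659356597

lcm(3971, 6919) = 3971·6919/gcd = 27475349/11 = 2497759
lcm(2497759, 847) = 2497759·847/gcd = 2115601873/11 = 192327443
lcm(192327443, 3069) = 192327443·3069/gcd = 590252922567/11 = 53659356597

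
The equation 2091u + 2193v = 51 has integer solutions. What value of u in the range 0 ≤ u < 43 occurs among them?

Euclid: 2193 = 1·2091 + 102; 2091 = 20·102 + 51; 102 = 2·51 + 0 → gcd = 51; 51 = 51·1.
Back-substitution yields 2091·(21) + 2193·(-20) = 51, so one solution is u = 21·1 = 21, v = -20·1 = -20.
Solutions in u differ by 2193/51 = 43; the one in [0, 43) is 21 mod 43 = 21.

21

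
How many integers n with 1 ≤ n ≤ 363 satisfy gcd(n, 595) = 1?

236

595 = 5·7·17. Inclusion–exclusion on these primes:
363 − ⌊363/5⌋ − ⌊363/7⌋ − ⌊363/17⌋ + ⌊363/35⌋ + ⌊363/85⌋ + ⌊363/119⌋ − ⌊363/595⌋ = 236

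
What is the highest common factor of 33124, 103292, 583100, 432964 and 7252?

gcd(33124, 103292): 103292 = 3·33124 + 3920; 33124 = 8·3920 + 1764; 3920 = 2·1764 + 392; 1764 = 4·392 + 196; 392 = 2·196 + 0 → 196
gcd(196, 583100): 583100 = 2975·196 + 0 → 196
gcd(196, 432964): 432964 = 2209·196 + 0 → 196
gcd(196, 7252): 7252 = 37·196 + 0 → 196

196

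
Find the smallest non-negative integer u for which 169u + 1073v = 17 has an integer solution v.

Euclid: 1073 = 6·169 + 59; 169 = 2·59 + 51; 59 = 1·51 + 8; 51 = 6·8 + 3; 8 = 2·3 + 2; 3 = 1·2 + 1; 2 = 2·1 + 0 → gcd = 1; 17 = 1·17.
Back-substitution yields 169·(400) + 1073·(-63) = 1, so one solution is u = 400·17 = 6800, v = -63·17 = -1071.
Solutions in u differ by 1073/1 = 1073; the one in [0, 1073) is 6800 mod 1073 = 362.

362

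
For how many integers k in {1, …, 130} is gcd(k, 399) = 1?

71

399 = 3·7·19. Inclusion–exclusion on these primes:
130 − ⌊130/3⌋ − ⌊130/7⌋ − ⌊130/19⌋ + ⌊130/21⌋ + ⌊130/57⌋ + ⌊130/133⌋ − ⌊130/399⌋ = 71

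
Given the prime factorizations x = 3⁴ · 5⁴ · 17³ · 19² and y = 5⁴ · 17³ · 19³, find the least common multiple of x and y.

1705974766875

max exponent per prime: 3⁴ · 5⁴ · 17³ · 19³ = 1705974766875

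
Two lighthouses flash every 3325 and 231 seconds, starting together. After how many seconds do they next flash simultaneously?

109725

gcd first: 3325 = 14·231 + 91; 231 = 2·91 + 49; 91 = 1·49 + 42; 49 = 1·42 + 7; 42 = 6·7 + 0 → gcd = 7
lcm = 3325·231/gcd = 768075/7 = 109725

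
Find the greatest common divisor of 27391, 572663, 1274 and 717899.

27391 = 7² · 13 · 43; 572663 = 7² · 13 · 29 · 31; 1274 = 2 · 7² · 13; 717899 = 7⁴ · 13 · 23
gcd takes min exponent of each prime: 7² · 13 = 637

637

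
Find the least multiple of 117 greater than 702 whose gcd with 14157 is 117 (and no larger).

gcd(x, 14157) = 117 forces 117 | x; write x = 117s. Then gcd(117s, 117·121) = 117·gcd(s, 121), so need gcd(s, 121) = 1.
117s > 702 gives s ≥ 7. The least s ≥ 7 coprime to 121 is 7, so x = 117·7 = 819.

819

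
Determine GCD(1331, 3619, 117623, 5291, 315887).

11

1331 = 11³; 3619 = 7 · 11 · 47; 117623 = 11 · 17² · 37; 5291 = 11 · 13 · 37; 315887 = 11 · 13 · 47²
gcd takes min exponent of each prime: 11 = 11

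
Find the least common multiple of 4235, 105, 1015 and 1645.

17316915

lcm(4235, 105) = 4235·105/gcd = 444675/35 = 12705
lcm(12705, 1015) = 12705·1015/gcd = 12895575/35 = 368445
lcm(368445, 1645) = 368445·1645/gcd = 606092025/35 = 17316915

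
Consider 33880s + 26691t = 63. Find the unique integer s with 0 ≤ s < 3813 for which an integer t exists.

Euclid: 33880 = 1·26691 + 7189; 26691 = 3·7189 + 5124; 7189 = 1·5124 + 2065; 5124 = 2·2065 + 994; 2065 = 2·994 + 77; 994 = 12·77 + 70; 77 = 1·70 + 7; 70 = 10·7 + 0 → gcd = 7; 63 = 7·9.
Back-substitution yields 33880·(349) + 26691·(-443) = 7, so one solution is s = 349·9 = 3141, t = -443·9 = -3987.
Solutions in s differ by 26691/7 = 3813; the one in [0, 3813) is 3141 mod 3813 = 3141.

3141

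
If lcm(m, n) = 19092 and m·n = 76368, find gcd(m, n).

4

gcd·lcm = product, so gcd = 76368/19092 = 4.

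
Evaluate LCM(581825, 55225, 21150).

581825 = 5² · 17 · 37²; 55225 = 5² · 47²; 21150 = 2 · 3² · 5² · 47
lcm takes max exponent of each prime: 2 · 3² · 5² · 17 · 37² · 47² = 23134525650

23134525650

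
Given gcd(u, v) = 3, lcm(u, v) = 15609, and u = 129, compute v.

363

Using uv = gcd(u,v)·lcm(u,v) = 3·15609 = 46827, we get v = 46827/129 = 363.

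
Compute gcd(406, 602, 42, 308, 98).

14

gcd(406, 602): 602 = 1·406 + 196; 406 = 2·196 + 14; 196 = 14·14 + 0 → 14
gcd(14, 42): 42 = 3·14 + 0 → 14
gcd(14, 308): 308 = 22·14 + 0 → 14
gcd(14, 98): 98 = 7·14 + 0 → 14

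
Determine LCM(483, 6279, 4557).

1362543

lcm(483, 6279) = 483·6279/gcd = 3032757/483 = 6279
lcm(6279, 4557) = 6279·4557/gcd = 28613403/21 = 1362543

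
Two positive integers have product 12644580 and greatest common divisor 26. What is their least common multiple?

gcd·lcm = product, so lcm = 12644580/26 = 486330.

486330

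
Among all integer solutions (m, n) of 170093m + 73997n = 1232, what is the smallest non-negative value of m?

653

Reduce mod 73997: 170093m ≡ 1232 (mod 73997). With g = gcd(170093, 73997) = 77 dividing 1232, divide through: 2209m ≡ 16 (mod 961).
Since gcd(2209, 961) = 1, m ≡ 16·(2209)⁻¹ ≡ 653 (mod 961). Smallest non-negative: 653.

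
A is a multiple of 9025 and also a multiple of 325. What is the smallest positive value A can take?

117325

gcd first: 9025 = 27·325 + 250; 325 = 1·250 + 75; 250 = 3·75 + 25; 75 = 3·25 + 0 → gcd = 25
lcm = 9025·325/gcd = 2933125/25 = 117325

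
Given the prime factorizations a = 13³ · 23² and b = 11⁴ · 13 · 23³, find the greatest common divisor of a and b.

6877

min exponent per shared prime: 13 · 23² = 6877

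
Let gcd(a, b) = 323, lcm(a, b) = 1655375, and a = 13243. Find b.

40375

Using ab = gcd(a,b)·lcm(a,b) = 323·1655375 = 534686125, we get b = 534686125/13243 = 40375.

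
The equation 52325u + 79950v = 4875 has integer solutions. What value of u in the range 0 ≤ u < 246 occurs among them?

159

gcd(52325, 79950) = 325 (Euclid: 79950 = 1·52325 + 27625; 52325 = 1·27625 + 24700; 27625 = 1·24700 + 2925; 24700 = 8·2925 + 1300; 2925 = 2·1300 + 325; 1300 = 4·325 + 0), and 325 | 4875.
Extended Euclid: 52325·(-55) + 79950·(36) = 325. Scale by 15: u₀ = -825.
General solution u = u₀ + 246t; reducing mod 246 gives u = 159 (and v = -104).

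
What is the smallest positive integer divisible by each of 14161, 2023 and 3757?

14161 = 7² · 17²; 2023 = 7 · 17²; 3757 = 13 · 17²
lcm takes max exponent of each prime: 7² · 13 · 17² = 184093

184093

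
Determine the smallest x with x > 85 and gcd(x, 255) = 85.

170

Multiples of 85 above 85: 85·2, 85·3, … . Need the cofactor coprime to 255/85 = 3.
Checking s = 2, 3, … the first with gcd(s, 3) = 1 is s = 2, giving 170.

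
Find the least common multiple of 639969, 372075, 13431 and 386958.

639969 = 3 · 11² · 41 · 43; 372075 = 3 · 5² · 11² · 41; 13431 = 3 · 11² · 37; 386958 = 2 · 3 · 11² · 13 · 41
lcm takes max exponent of each prime: 2 · 3 · 5² · 11² · 13 · 37 · 41 · 43 = 15391254450

15391254450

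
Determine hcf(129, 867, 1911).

3

gcd(129, 867): 867 = 6·129 + 93; 129 = 1·93 + 36; 93 = 2·36 + 21; 36 = 1·21 + 15; 21 = 1·15 + 6; 15 = 2·6 + 3; 6 = 2·3 + 0 → 3
gcd(3, 1911): 1911 = 637·3 + 0 → 3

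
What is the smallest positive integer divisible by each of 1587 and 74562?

39443298

gcd first: 74562 = 46·1587 + 1560; 1587 = 1·1560 + 27; 1560 = 57·27 + 21; 27 = 1·21 + 6; 21 = 3·6 + 3; 6 = 2·3 + 0 → gcd = 3
lcm = 1587·74562/gcd = 118329894/3 = 39443298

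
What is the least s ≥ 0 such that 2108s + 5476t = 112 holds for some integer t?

517

gcd(2108, 5476) = 4 (Euclid: 5476 = 2·2108 + 1260; 2108 = 1·1260 + 848; 1260 = 1·848 + 412; 848 = 2·412 + 24; 412 = 17·24 + 4; 24 = 6·4 + 0), and 4 | 112.
Extended Euclid: 2108·(-226) + 5476·(87) = 4. Scale by 28: s₀ = -6328.
General solution s = s₀ + 1369k; reducing mod 1369 gives s = 517 (and t = -199).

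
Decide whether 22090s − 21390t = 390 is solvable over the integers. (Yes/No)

gcd(22090, 21390): 22090 = 1·21390 + 700; 21390 = 30·700 + 390; 700 = 1·390 + 310; 390 = 1·310 + 80; 310 = 3·80 + 70; 80 = 1·70 + 10; 70 = 7·10 + 0 → 10
10 divides 390, so a solution exists.

Yes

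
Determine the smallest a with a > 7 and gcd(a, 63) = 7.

14

Multiples of 7 above 7: 7·2, 7·3, … . Need the cofactor coprime to 63/7 = 9.
Checking s = 2, 3, … the first with gcd(s, 9) = 1 is s = 2, giving 14.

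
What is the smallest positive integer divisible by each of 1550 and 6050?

1550 = 2 · 5² · 31; 6050 = 2 · 5² · 11²
max exponents: 2 · 5² · 11² · 31 = 187550

187550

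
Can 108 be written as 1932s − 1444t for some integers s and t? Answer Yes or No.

Yes

By Bézout, 1932s − 1444t = 108 has integer solutions iff gcd(1932, 1444) | 108.
Euclid: 1932 = 1·1444 + 488; 1444 = 2·488 + 468; 488 = 1·468 + 20; 468 = 23·20 + 8; 20 = 2·8 + 4; 8 = 2·4 + 0. gcd = 4; 108 mod 4 = 0. Yes.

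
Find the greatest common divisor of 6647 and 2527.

Euclid: 6647 = 2·2527 + 1593; 2527 = 1·1593 + 934; 1593 = 1·934 + 659; 934 = 1·659 + 275; 659 = 2·275 + 109; 275 = 2·109 + 57; 109 = 1·57 + 52; 57 = 1·52 + 5; 52 = 10·5 + 2; 5 = 2·2 + 1; 2 = 2·1 + 0. Last nonzero remainder: 1.

1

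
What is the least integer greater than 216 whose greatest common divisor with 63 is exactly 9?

Multiples of 9 above 216: 9·25, 9·26, … . Need the cofactor coprime to 63/9 = 7.
Checking s = 25, 26, … the first with gcd(s, 7) = 1 is s = 25, giving 225.

225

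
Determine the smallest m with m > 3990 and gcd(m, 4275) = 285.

4560

4275 = 285·15. Any m with gcd(m, 4275) = 285 is a multiple of 285, say 285s, with s coprime to 15.
Need s > 3990/285, so s ≥ 15. First s ≥ 15 with gcd(s, 15) = 1 is s = 16. Thus m = 285·16 = 4560.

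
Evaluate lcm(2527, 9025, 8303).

1453025

2527 = 7 · 19²; 9025 = 5² · 19²; 8303 = 19² · 23
lcm takes max exponent of each prime: 5² · 7 · 19² · 23 = 1453025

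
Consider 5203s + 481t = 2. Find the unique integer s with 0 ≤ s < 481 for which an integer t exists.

317

Euclid: 5203 = 10·481 + 393; 481 = 1·393 + 88; 393 = 4·88 + 41; 88 = 2·41 + 6; 41 = 6·6 + 5; 6 = 1·5 + 1; 5 = 5·1 + 0 → gcd = 1; 2 = 1·2.
Back-substitution yields 5203·(-82) + 481·(887) = 1, so one solution is s = -82·2 = -164, t = 887·2 = 1774.
Solutions in s differ by 481/1 = 481; the one in [0, 481) is -164 mod 481 = 317.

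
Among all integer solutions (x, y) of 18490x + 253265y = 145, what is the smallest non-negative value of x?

Reduce mod 253265: 18490x ≡ 145 (mod 253265). With g = gcd(18490, 253265) = 5 dividing 145, divide through: 3698x ≡ 29 (mod 50653).
Since gcd(3698, 50653) = 1, x ≡ 29·(3698)⁻¹ ≡ 12177 (mod 50653). Smallest non-negative: 12177.

12177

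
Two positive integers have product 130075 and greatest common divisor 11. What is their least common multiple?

11825

gcd·lcm = product, so lcm = 130075/11 = 11825.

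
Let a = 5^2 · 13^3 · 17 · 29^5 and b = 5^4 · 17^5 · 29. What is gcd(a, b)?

min exponent per shared prime: 5^2 · 17 · 29 = 12325

12325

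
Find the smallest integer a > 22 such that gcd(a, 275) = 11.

275 = 11·25. Any a with gcd(a, 275) = 11 is a multiple of 11, say 11s, with s coprime to 25.
Need s > 22/11, so s ≥ 3. First s ≥ 3 with gcd(s, 25) = 1 is s = 3. Thus a = 11·3 = 33.

33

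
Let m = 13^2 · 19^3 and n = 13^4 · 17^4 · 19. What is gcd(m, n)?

3211

min exponent per shared prime: 13^2 · 19 = 3211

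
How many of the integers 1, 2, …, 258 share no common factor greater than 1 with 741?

151

Prime factors of 741: 3, 13, 19. Count integers ≤ 258 divisible by none of them.
By inclusion–exclusion: 258 − ⌊258/3⌋ − ⌊258/13⌋ − ⌊258/19⌋ + ⌊258/39⌋ + ⌊258/57⌋ + ⌊258/247⌋ − ⌊258/741⌋ = 151.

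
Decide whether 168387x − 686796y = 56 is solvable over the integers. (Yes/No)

gcd(168387, 686796): 686796 = 4·168387 + 13248; 168387 = 12·13248 + 9411; 13248 = 1·9411 + 3837; 9411 = 2·3837 + 1737; 3837 = 2·1737 + 363; 1737 = 4·363 + 285; 363 = 1·285 + 78; 285 = 3·78 + 51; 78 = 1·51 + 27; 51 = 1·27 + 24; 27 = 1·24 + 3; 24 = 8·3 + 0 → 3
3 does not divide 56, so a solution does not exist.

No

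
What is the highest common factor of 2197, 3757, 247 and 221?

gcd(2197, 3757): 3757 = 1·2197 + 1560; 2197 = 1·1560 + 637; 1560 = 2·637 + 286; 637 = 2·286 + 65; 286 = 4·65 + 26; 65 = 2·26 + 13; 26 = 2·13 + 0 → 13
gcd(13, 247): 247 = 19·13 + 0 → 13
gcd(13, 221): 221 = 17·13 + 0 → 13

13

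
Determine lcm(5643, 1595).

818235

gcd first: 5643 = 3·1595 + 858; 1595 = 1·858 + 737; 858 = 1·737 + 121; 737 = 6·121 + 11; 121 = 11·11 + 0 → gcd = 11
lcm = 5643·1595/gcd = 9000585/11 = 818235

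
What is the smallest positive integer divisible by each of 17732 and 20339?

32786468

17732 = 2² · 11 · 13 · 31; 20339 = 11 · 43²
max exponents: 2² · 11 · 13 · 31 · 43² = 32786468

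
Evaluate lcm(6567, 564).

6567 = 3 · 11 · 199; 564 = 2² · 3 · 47
max exponents: 2² · 3 · 11 · 47 · 199 = 1234596

1234596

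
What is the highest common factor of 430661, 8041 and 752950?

gcd(430661, 8041): 430661 = 53·8041 + 4488; 8041 = 1·4488 + 3553; 4488 = 1·3553 + 935; 3553 = 3·935 + 748; 935 = 1·748 + 187; 748 = 4·187 + 0 → 187
gcd(187, 752950): 752950 = 4026·187 + 88; 187 = 2·88 + 11; 88 = 8·11 + 0 → 11

11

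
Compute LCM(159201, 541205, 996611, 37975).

5543356456239525

159201 = 3² · 7² · 19²; 541205 = 5 · 7² · 47²; 996611 = 7² · 11 · 43²; 37975 = 5² · 7² · 31
lcm takes max exponent of each prime: 3² · 5² · 7² · 11 · 19² · 31 · 43² · 47² = 5543356456239525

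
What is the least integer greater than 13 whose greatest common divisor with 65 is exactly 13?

26

gcd(x, 65) = 13 forces 13 | x; write x = 13s. Then gcd(13s, 13·5) = 13·gcd(s, 5), so need gcd(s, 5) = 1.
13s > 13 gives s ≥ 2. The least s ≥ 2 coprime to 5 is 2, so x = 13·2 = 26.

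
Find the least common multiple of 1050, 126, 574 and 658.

1050 = 2 · 3 · 5² · 7; 126 = 2 · 3² · 7; 574 = 2 · 7 · 41; 658 = 2 · 7 · 47
lcm takes max exponent of each prime: 2 · 3² · 5² · 7 · 41 · 47 = 6070050

6070050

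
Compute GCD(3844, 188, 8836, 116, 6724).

gcd(3844, 188): 3844 = 20·188 + 84; 188 = 2·84 + 20; 84 = 4·20 + 4; 20 = 5·4 + 0 → 4
gcd(4, 8836): 8836 = 2209·4 + 0 → 4
gcd(4, 116): 116 = 29·4 + 0 → 4
gcd(4, 6724): 6724 = 1681·4 + 0 → 4

4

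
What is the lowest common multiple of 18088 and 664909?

1718124856

18088 = 2³ · 7 · 17 · 19; 664909 = 7 · 43 · 47²
max exponents: 2³ · 7 · 17 · 19 · 43 · 47² = 1718124856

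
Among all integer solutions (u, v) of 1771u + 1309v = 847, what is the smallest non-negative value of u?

gcd(1771, 1309) = 77 (Euclid: 1771 = 1·1309 + 462; 1309 = 2·462 + 385; 462 = 1·385 + 77; 385 = 5·77 + 0), and 77 | 847.
Extended Euclid: 1771·(3) + 1309·(-4) = 77. Scale by 11: u₀ = 33.
General solution u = u₀ + 17t; reducing mod 17 gives u = 16 (and v = -21).

16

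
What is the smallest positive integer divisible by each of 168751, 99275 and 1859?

257383243975

lcm(168751, 99275) = 168751·99275/gcd = 16752755525/11 = 1522977775
lcm(1522977775, 1859) = 1522977775·1859/gcd = 2831215683725/11 = 257383243975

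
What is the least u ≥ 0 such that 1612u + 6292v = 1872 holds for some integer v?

48

gcd(1612, 6292) = 52 (Euclid: 6292 = 3·1612 + 1456; 1612 = 1·1456 + 156; 1456 = 9·156 + 52; 156 = 3·52 + 0), and 52 | 1872.
Extended Euclid: 1612·(-39) + 6292·(10) = 52. Scale by 36: u₀ = -1404.
General solution u = u₀ + 121t; reducing mod 121 gives u = 48 (and v = -12).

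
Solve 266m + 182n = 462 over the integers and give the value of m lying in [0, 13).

12

Reduce mod 182: 266m ≡ 462 (mod 182). With g = gcd(266, 182) = 14 dividing 462, divide through: 19m ≡ 33 (mod 13).
Since gcd(19, 13) = 1, m ≡ 33·(19)⁻¹ ≡ 12 (mod 13). Smallest non-negative: 12.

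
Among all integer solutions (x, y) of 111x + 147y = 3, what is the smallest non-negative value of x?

4

Euclid: 147 = 1·111 + 36; 111 = 3·36 + 3; 36 = 12·3 + 0 → gcd = 3; 3 = 3·1.
Back-substitution yields 111·(4) + 147·(-3) = 3, so one solution is x = 4·1 = 4, y = -3·1 = -3.
Solutions in x differ by 147/3 = 49; the one in [0, 49) is 4 mod 49 = 4.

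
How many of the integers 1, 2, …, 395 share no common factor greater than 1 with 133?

321

133 = 7·19. Inclusion–exclusion on these primes:
395 − ⌊395/7⌋ − ⌊395/19⌋ + ⌊395/133⌋ = 321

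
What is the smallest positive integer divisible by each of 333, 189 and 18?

lcm(333, 189) = 333·189/gcd = 62937/9 = 6993
lcm(6993, 18) = 6993·18/gcd = 125874/9 = 13986

13986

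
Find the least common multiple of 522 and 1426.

372186

522 = 2 · 3² · 29; 1426 = 2 · 23 · 31
max exponents: 2 · 3² · 23 · 29 · 31 = 372186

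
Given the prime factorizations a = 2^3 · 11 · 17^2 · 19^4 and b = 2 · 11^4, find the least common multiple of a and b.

4411364807432

max exponent per prime: 2^3 · 11^4 · 17^2 · 19^4 = 4411364807432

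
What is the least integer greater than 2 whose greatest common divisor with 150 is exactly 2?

4

gcd(k, 150) = 2 forces 2 | k; write k = 2s. Then gcd(2s, 2·75) = 2·gcd(s, 75), so need gcd(s, 75) = 1.
2s > 2 gives s ≥ 2. The least s ≥ 2 coprime to 75 is 2, so k = 2·2 = 4.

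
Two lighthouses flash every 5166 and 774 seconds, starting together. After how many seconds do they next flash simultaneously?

gcd first: 5166 = 6·774 + 522; 774 = 1·522 + 252; 522 = 2·252 + 18; 252 = 14·18 + 0 → gcd = 18
lcm = 5166·774/gcd = 3998484/18 = 222138

222138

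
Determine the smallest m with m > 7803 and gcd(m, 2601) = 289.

2601 = 289·9. Any m with gcd(m, 2601) = 289 is a multiple of 289, say 289s, with s coprime to 9.
Need s > 7803/289, so s ≥ 28. First s ≥ 28 with gcd(s, 9) = 1 is s = 28. Thus m = 289·28 = 8092.

8092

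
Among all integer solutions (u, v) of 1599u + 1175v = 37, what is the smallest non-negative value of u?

413

gcd(1599, 1175) = 1 (Euclid: 1599 = 1·1175 + 424; 1175 = 2·424 + 327; 424 = 1·327 + 97; 327 = 3·97 + 36; 97 = 2·36 + 25; 36 = 1·25 + 11; 25 = 2·11 + 3; 11 = 3·3 + 2; 3 = 1·2 + 1; 2 = 2·1 + 0), and 1 | 37.
Extended Euclid: 1599·(424) + 1175·(-577) = 1. Scale by 37: u₀ = 15688.
General solution u = u₀ + 1175t; reducing mod 1175 gives u = 413 (and v = -562).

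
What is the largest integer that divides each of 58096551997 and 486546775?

Euclid: 58096551997 = 119·486546775 + 197485772; 486546775 = 2·197485772 + 91575231; 197485772 = 2·91575231 + 14335310; 91575231 = 6·14335310 + 5563371; 14335310 = 2·5563371 + 3208568; 5563371 = 1·3208568 + 2354803; 3208568 = 1·2354803 + 853765; 2354803 = 2·853765 + 647273; 853765 = 1·647273 + 206492; 647273 = 3·206492 + 27797; 206492 = 7·27797 + 11913; 27797 = 2·11913 + 3971; 11913 = 3·3971 + 0. Last nonzero remainder: 3971.

3971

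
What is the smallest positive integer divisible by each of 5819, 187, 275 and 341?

lcm(5819, 187) = 5819·187/gcd = 1088153/11 = 98923
lcm(98923, 275) = 98923·275/gcd = 27203825/11 = 2473075
lcm(2473075, 341) = 2473075·341/gcd = 843318575/11 = 76665325

76665325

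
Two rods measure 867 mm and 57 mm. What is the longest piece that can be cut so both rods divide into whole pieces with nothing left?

867 = 3 · 17²
57 = 3 · 19
Common: 3 = 3

3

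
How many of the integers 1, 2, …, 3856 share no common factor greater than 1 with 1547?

1547 = 7·13·17. Inclusion–exclusion on these primes:
3856 − ⌊3856/7⌋ − ⌊3856/13⌋ − ⌊3856/17⌋ + ⌊3856/91⌋ + ⌊3856/119⌋ + ⌊3856/221⌋ − ⌊3856/1547⌋ = 2873

2873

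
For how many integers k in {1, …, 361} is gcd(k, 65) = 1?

267

Prime factors of 65: 5, 13. Count integers ≤ 361 divisible by none of them.
By inclusion–exclusion: 361 − ⌊361/5⌋ − ⌊361/13⌋ + ⌊361/65⌋ = 267.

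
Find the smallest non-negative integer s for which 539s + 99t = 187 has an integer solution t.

2

Euclid: 539 = 5·99 + 44; 99 = 2·44 + 11; 44 = 4·11 + 0 → gcd = 11; 187 = 11·17.
Back-substitution yields 539·(-2) + 99·(11) = 11, so one solution is s = -2·17 = -34, t = 11·17 = 187.
Solutions in s differ by 99/11 = 9; the one in [0, 9) is -34 mod 9 = 2.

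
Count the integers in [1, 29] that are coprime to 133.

24

Prime factors of 133: 7, 19. Count integers ≤ 29 divisible by none of them.
By inclusion–exclusion: 29 − ⌊29/7⌋ − ⌊29/19⌋ + ⌊29/133⌋ = 24.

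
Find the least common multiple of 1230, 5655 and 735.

1230 = 2 · 3 · 5 · 41; 5655 = 3 · 5 · 13 · 29; 735 = 3 · 5 · 7²
lcm takes max exponent of each prime: 2 · 3 · 5 · 7² · 13 · 29 · 41 = 22721790

22721790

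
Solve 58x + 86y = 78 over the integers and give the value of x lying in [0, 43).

Euclid: 86 = 1·58 + 28; 58 = 2·28 + 2; 28 = 14·2 + 0 → gcd = 2; 78 = 2·39.
Back-substitution yields 58·(3) + 86·(-2) = 2, so one solution is x = 3·39 = 117, y = -2·39 = -78.
Solutions in x differ by 86/2 = 43; the one in [0, 43) is 117 mod 43 = 31.

31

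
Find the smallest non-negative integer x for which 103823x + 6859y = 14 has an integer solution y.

Euclid: 103823 = 15·6859 + 938; 6859 = 7·938 + 293; 938 = 3·293 + 59; 293 = 4·59 + 57; 59 = 1·57 + 2; 57 = 28·2 + 1; 2 = 2·1 + 0 → gcd = 1; 14 = 1·14.
Back-substitution yields 103823·(-3371) + 6859·(51026) = 1, so one solution is x = -3371·14 = -47194, y = 51026·14 = 714364.
Solutions in x differ by 6859/1 = 6859; the one in [0, 6859) is -47194 mod 6859 = 819.

819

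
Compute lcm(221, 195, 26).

6630

lcm(221, 195) = 221·195/gcd = 43095/13 = 3315
lcm(3315, 26) = 3315·26/gcd = 86190/13 = 6630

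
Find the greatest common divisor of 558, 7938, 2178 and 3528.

18

gcd(558, 7938): 7938 = 14·558 + 126; 558 = 4·126 + 54; 126 = 2·54 + 18; 54 = 3·18 + 0 → 18
gcd(18, 2178): 2178 = 121·18 + 0 → 18
gcd(18, 3528): 3528 = 196·18 + 0 → 18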